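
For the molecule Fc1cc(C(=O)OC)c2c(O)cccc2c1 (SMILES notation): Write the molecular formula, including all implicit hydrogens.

C12H9FO3

Walk through each heavy atom and fill implicit hydrogens from standard valence (C 4, N 3, O 2, S 2, halogen 1); for lowercase aromatic atoms, an aromatic c carries 1 H when it has two neighbours and 0 H with three, and aromatic n carries 0 H:
  atom 1: F (halogen, monovalent) → 0 H
  atom 2: aromatic c, 3 neighbours → 0 H
  atom 3: aromatic c, 2 neighbours → 1 H
  atom 4: aromatic c, 3 neighbours → 0 H
  atom 5: C, bond orders sum to 4 (valence 4) → 0 H
  atom 6: O, bond orders sum to 2 (valence 2) → 0 H
  atom 7: O, bond orders sum to 2 (valence 2) → 0 H
  atom 8: C, bond orders sum to 1 (valence 4) → 3 H
  atom 9: aromatic c, 3 neighbours → 0 H
  atom 10: aromatic c, 3 neighbours → 0 H
  atom 11: O, bond orders sum to 1 (valence 2) → 1 H
  atom 12: aromatic c, 2 neighbours → 1 H
  atom 13: aromatic c, 2 neighbours → 1 H
  atom 14: aromatic c, 2 neighbours → 1 H
  atom 15: aromatic c, 3 neighbours → 0 H
  atom 16: aromatic c, 2 neighbours → 1 H
Totals → C:12, H:9, F:1, O:3.
In Hill order: C12H9FO3.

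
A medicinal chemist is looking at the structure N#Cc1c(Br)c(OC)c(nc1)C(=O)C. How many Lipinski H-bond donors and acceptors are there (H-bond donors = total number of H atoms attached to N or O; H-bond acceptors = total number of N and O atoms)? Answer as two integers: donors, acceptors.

Donors: find every N or O and count the H atoms it carries.
  atom 1 (N): bond orders sum to 3 → 0 H
  atom 7 (O): bond orders sum to 2 → 0 H
  atom 10 (N): bond orders sum to 3 → 0 H
  atom 13 (O): bond orders sum to 2 → 0 H
Lipinski HBD = 0.
Acceptors: N atoms = 2, O atoms = 2 → HBA = 4.

0, 4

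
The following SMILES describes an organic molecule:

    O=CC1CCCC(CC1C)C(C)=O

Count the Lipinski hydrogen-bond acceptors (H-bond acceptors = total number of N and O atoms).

2

N atoms: 0; O atoms: 2.
Lipinski HBA = 0 + 2 = 2.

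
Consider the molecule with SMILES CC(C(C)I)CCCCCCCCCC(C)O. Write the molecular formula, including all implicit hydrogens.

Walk through each heavy atom and fill implicit hydrogens from standard valence (C 4, N 3, O 2, S 2, halogen 1):
  atom 1: C, bond orders sum to 1 (valence 4) → 3 H
  atom 2: C, bond orders sum to 3 (valence 4) → 1 H
  atom 3: C, bond orders sum to 3 (valence 4) → 1 H
  atom 4: C, bond orders sum to 1 (valence 4) → 3 H
  atom 5: I (halogen, monovalent) → 0 H
  atom 6: C, bond orders sum to 2 (valence 4) → 2 H
  atom 7: C, bond orders sum to 2 (valence 4) → 2 H
  atom 8: C, bond orders sum to 2 (valence 4) → 2 H
  atom 9: C, bond orders sum to 2 (valence 4) → 2 H
  atom 10: C, bond orders sum to 2 (valence 4) → 2 H
  atom 11: C, bond orders sum to 2 (valence 4) → 2 H
  atom 12: C, bond orders sum to 2 (valence 4) → 2 H
  atom 13: C, bond orders sum to 2 (valence 4) → 2 H
  atom 14: C, bond orders sum to 2 (valence 4) → 2 H
  atom 15: C, bond orders sum to 3 (valence 4) → 1 H
  atom 16: C, bond orders sum to 1 (valence 4) → 3 H
  atom 17: O, bond orders sum to 1 (valence 2) → 1 H
Totals → C:15, H:31, I:1, O:1.

C15H31IO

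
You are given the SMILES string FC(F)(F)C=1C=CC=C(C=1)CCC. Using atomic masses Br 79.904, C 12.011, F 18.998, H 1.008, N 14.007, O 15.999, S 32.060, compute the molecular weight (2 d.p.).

188.19 g/mol

First, the molecular formula is C10H11F3 (counting implicit H from valence).
  C: 10 × 12.011 = 120.110
  F: 3 × 18.998 = 56.994
  H: 11 × 1.008 = 11.088
Sum: 10×12.011 + 3×18.998 + 11×1.008 = 188.192 → 188.19 g/mol.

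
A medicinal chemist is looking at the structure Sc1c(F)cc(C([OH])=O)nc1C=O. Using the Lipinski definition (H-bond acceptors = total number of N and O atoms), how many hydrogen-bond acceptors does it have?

4

N atoms: 1; O atoms: 3.
Lipinski HBA = 1 + 3 = 4.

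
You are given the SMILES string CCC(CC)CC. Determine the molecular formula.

Walk through each heavy atom and fill implicit hydrogens from standard valence (C 4, N 3, O 2, S 2, halogen 1):
  atom 1: C, bond orders sum to 1 (valence 4) → 3 H
  atom 2: C, bond orders sum to 2 (valence 4) → 2 H
  atom 3: C, bond orders sum to 3 (valence 4) → 1 H
  atom 4: C, bond orders sum to 2 (valence 4) → 2 H
  atom 5: C, bond orders sum to 1 (valence 4) → 3 H
  atom 6: C, bond orders sum to 2 (valence 4) → 2 H
  atom 7: C, bond orders sum to 1 (valence 4) → 3 H
Totals → C:7, H:16.

C7H16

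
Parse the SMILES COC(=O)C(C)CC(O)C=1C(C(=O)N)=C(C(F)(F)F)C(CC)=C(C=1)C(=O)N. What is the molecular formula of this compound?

C17H21F3N2O5

Walk through each heavy atom and fill implicit hydrogens from standard valence (C 4, N 3, O 2, S 2, halogen 1):
  atom 1: C, bond orders sum to 1 (valence 4) → 3 H
  atom 2: O, bond orders sum to 2 (valence 2) → 0 H
  atom 3: C, bond orders sum to 4 (valence 4) → 0 H
  atom 4: O, bond orders sum to 2 (valence 2) → 0 H
  atom 5: C, bond orders sum to 3 (valence 4) → 1 H
  atom 6: C, bond orders sum to 1 (valence 4) → 3 H
  atom 7: C, bond orders sum to 2 (valence 4) → 2 H
  atom 8: C, bond orders sum to 3 (valence 4) → 1 H
  atom 9: O, bond orders sum to 1 (valence 2) → 1 H
  atom 10: C, bond orders sum to 4 (valence 4) → 0 H
  atom 11: C, bond orders sum to 4 (valence 4) → 0 H
  atom 12: C, bond orders sum to 4 (valence 4) → 0 H
  atom 13: O, bond orders sum to 2 (valence 2) → 0 H
  atom 14: N, bond orders sum to 1 (valence 3) → 2 H
  atom 15: C, bond orders sum to 4 (valence 4) → 0 H
  atom 16: C, bond orders sum to 4 (valence 4) → 0 H
  atom 17: F (halogen, monovalent) → 0 H
  atom 18: F (halogen, monovalent) → 0 H
  atom 19: F (halogen, monovalent) → 0 H
  atom 20: C, bond orders sum to 4 (valence 4) → 0 H
  atom 21: C, bond orders sum to 2 (valence 4) → 2 H
  atom 22: C, bond orders sum to 1 (valence 4) → 3 H
  atom 23: C, bond orders sum to 4 (valence 4) → 0 H
  atom 24: C, bond orders sum to 3 (valence 4) → 1 H
  atom 25: C, bond orders sum to 4 (valence 4) → 0 H
  atom 26: O, bond orders sum to 2 (valence 2) → 0 H
  atom 27: N, bond orders sum to 1 (valence 3) → 2 H
Totals → C:17, H:21, F:3, N:2, O:5.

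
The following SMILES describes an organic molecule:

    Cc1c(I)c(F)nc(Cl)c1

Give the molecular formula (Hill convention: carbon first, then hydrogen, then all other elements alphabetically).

C6H4ClFIN

Walk through each heavy atom and fill implicit hydrogens from standard valence (C 4, N 3, O 2, S 2, halogen 1); for lowercase aromatic atoms, an aromatic c carries 1 H when it has two neighbours and 0 H with three, and aromatic n carries 0 H:
  atom 1: C, bond orders sum to 1 (valence 4) → 3 H
  atom 2: aromatic c, 3 neighbours → 0 H
  atom 3: aromatic c, 3 neighbours → 0 H
  atom 4: I (halogen, monovalent) → 0 H
  atom 5: aromatic c, 3 neighbours → 0 H
  atom 6: F (halogen, monovalent) → 0 H
  atom 7: aromatic n, 2 neighbours → 0 H
  atom 8: aromatic c, 3 neighbours → 0 H
  atom 9: Cl (halogen, monovalent) → 0 H
  atom 10: aromatic c, 2 neighbours → 1 H
Totals → C:6, H:4, Cl:1, F:1, I:1, N:1.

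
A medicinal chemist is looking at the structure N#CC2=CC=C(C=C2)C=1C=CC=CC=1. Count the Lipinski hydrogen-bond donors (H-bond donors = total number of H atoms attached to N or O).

Donors: find every N or O and count the H atoms it carries.
  atom 1 (N): bond orders sum to 3 → 0 H
Lipinski HBD = 0.

0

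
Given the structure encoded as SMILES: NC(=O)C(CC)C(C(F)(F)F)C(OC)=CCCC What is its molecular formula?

Walk through each heavy atom and fill implicit hydrogens from standard valence (C 4, N 3, O 2, S 2, halogen 1):
  atom 1: N, bond orders sum to 1 (valence 3) → 2 H
  atom 2: C, bond orders sum to 4 (valence 4) → 0 H
  atom 3: O, bond orders sum to 2 (valence 2) → 0 H
  atom 4: C, bond orders sum to 3 (valence 4) → 1 H
  atom 5: C, bond orders sum to 2 (valence 4) → 2 H
  atom 6: C, bond orders sum to 1 (valence 4) → 3 H
  atom 7: C, bond orders sum to 3 (valence 4) → 1 H
  atom 8: C, bond orders sum to 4 (valence 4) → 0 H
  atom 9: F (halogen, monovalent) → 0 H
  atom 10: F (halogen, monovalent) → 0 H
  atom 11: F (halogen, monovalent) → 0 H
  atom 12: C, bond orders sum to 4 (valence 4) → 0 H
  atom 13: O, bond orders sum to 2 (valence 2) → 0 H
  atom 14: C, bond orders sum to 1 (valence 4) → 3 H
  atom 15: C, bond orders sum to 3 (valence 4) → 1 H
  atom 16: C, bond orders sum to 2 (valence 4) → 2 H
  atom 17: C, bond orders sum to 2 (valence 4) → 2 H
  atom 18: C, bond orders sum to 1 (valence 4) → 3 H
Totals → C:12, H:20, F:3, N:1, O:2.

C12H20F3NO2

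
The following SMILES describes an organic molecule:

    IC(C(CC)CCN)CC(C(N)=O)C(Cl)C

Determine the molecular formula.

C11H22ClIN2O

Walk through each heavy atom and fill implicit hydrogens from standard valence (C 4, N 3, O 2, S 2, halogen 1):
  atom 1: I (halogen, monovalent) → 0 H
  atom 2: C, bond orders sum to 3 (valence 4) → 1 H
  atom 3: C, bond orders sum to 3 (valence 4) → 1 H
  atom 4: C, bond orders sum to 2 (valence 4) → 2 H
  atom 5: C, bond orders sum to 1 (valence 4) → 3 H
  atom 6: C, bond orders sum to 2 (valence 4) → 2 H
  atom 7: C, bond orders sum to 2 (valence 4) → 2 H
  atom 8: N, bond orders sum to 1 (valence 3) → 2 H
  atom 9: C, bond orders sum to 2 (valence 4) → 2 H
  atom 10: C, bond orders sum to 3 (valence 4) → 1 H
  atom 11: C, bond orders sum to 4 (valence 4) → 0 H
  atom 12: N, bond orders sum to 1 (valence 3) → 2 H
  atom 13: O, bond orders sum to 2 (valence 2) → 0 H
  atom 14: C, bond orders sum to 3 (valence 4) → 1 H
  atom 15: Cl (halogen, monovalent) → 0 H
  atom 16: C, bond orders sum to 1 (valence 4) → 3 H
Totals → C:11, H:22, Cl:1, I:1, N:2, O:1.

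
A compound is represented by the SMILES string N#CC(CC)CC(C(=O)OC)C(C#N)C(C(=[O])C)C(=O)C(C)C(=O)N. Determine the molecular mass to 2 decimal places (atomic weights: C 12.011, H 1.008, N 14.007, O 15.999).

First, the molecular formula is C17H23N3O5 (counting implicit H from valence).
  C: 17 × 12.011 = 204.187
  H: 23 × 1.008 = 23.184
  N: 3 × 14.007 = 42.021
  O: 5 × 15.999 = 79.995
Sum: 17×12.011 + 23×1.008 + 3×14.007 + 5×15.999 = 349.387 → 349.39 g/mol.

349.39 g/mol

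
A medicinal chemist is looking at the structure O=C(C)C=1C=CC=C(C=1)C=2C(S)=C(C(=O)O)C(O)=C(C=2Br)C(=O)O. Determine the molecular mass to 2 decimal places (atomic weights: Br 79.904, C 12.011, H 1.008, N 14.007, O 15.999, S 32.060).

411.22 g/mol

First, the molecular formula is C16H11BrO6S (counting implicit H from valence).
  Br: 1 × 79.904 = 79.904
  C: 16 × 12.011 = 192.176
  H: 11 × 1.008 = 11.088
  O: 6 × 15.999 = 95.994
  S: 1 × 32.060 = 32.060
Sum: 1×79.904 + 16×12.011 + 11×1.008 + 6×15.999 + 1×32.060 = 411.222 → 411.22 g/mol.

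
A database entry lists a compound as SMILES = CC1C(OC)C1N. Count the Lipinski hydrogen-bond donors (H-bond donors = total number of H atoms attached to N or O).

2

Donors: find every N or O and count the H atoms it carries.
  atom 4 (O): bond orders sum to 2 → 0 H
  atom 7 (N): bond orders sum to 1 → 2 H
Lipinski HBD = 2.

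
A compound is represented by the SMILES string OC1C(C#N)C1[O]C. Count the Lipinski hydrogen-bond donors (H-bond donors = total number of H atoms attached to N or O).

Donors: find every N or O and count the H atoms it carries.
  atom 1 (O): bond orders sum to 1 → 1 H
  atom 5 (N): bond orders sum to 3 → 0 H
  atom 7 (O): bond orders sum to 2 → 0 H
Lipinski HBD = 1.

1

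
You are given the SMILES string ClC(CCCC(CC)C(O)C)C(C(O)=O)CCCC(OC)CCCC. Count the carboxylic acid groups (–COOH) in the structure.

The carboxylic acid motif appears at heavy-atom position 13 in the SMILES.
Other groups present: 1 ether, 1 hydroxyl.
Carboxylic acid count: 1.

1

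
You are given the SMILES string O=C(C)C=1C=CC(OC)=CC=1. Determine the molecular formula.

Walk through each heavy atom and fill implicit hydrogens from standard valence (C 4, N 3, O 2, S 2, halogen 1):
  atom 1: O, bond orders sum to 2 (valence 2) → 0 H
  atom 2: C, bond orders sum to 4 (valence 4) → 0 H
  atom 3: C, bond orders sum to 1 (valence 4) → 3 H
  atom 4: C, bond orders sum to 4 (valence 4) → 0 H
  atom 5: C, bond orders sum to 3 (valence 4) → 1 H
  atom 6: C, bond orders sum to 3 (valence 4) → 1 H
  atom 7: C, bond orders sum to 4 (valence 4) → 0 H
  atom 8: O, bond orders sum to 2 (valence 2) → 0 H
  atom 9: C, bond orders sum to 1 (valence 4) → 3 H
  atom 10: C, bond orders sum to 3 (valence 4) → 1 H
  atom 11: C, bond orders sum to 3 (valence 4) → 1 H
Totals → C:9, H:10, O:2.
In Hill order: C9H10O2.

C9H10O2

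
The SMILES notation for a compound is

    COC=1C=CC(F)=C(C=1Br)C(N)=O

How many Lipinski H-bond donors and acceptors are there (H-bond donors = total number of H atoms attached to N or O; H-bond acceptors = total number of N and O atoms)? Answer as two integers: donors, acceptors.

Donors: find every N or O and count the H atoms it carries.
  atom 2 (O): bond orders sum to 2 → 0 H
  atom 12 (N): bond orders sum to 1 → 2 H
  atom 13 (O): bond orders sum to 2 → 0 H
Lipinski HBD = 2.
Acceptors: N atoms = 1, O atoms = 2 → HBA = 3.

2, 3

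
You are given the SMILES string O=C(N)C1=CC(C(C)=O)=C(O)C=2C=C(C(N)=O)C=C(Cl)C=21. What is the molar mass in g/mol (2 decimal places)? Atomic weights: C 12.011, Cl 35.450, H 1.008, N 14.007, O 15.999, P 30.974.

First, the molecular formula is C14H11ClN2O4 (counting implicit H from valence).
  C: 14 × 12.011 = 168.154
  Cl: 1 × 35.450 = 35.450
  H: 11 × 1.008 = 11.088
  N: 2 × 14.007 = 28.014
  O: 4 × 15.999 = 63.996
Sum: 14×12.011 + 1×35.450 + 11×1.008 + 2×14.007 + 4×15.999 = 306.702 → 306.70 g/mol.

306.70 g/mol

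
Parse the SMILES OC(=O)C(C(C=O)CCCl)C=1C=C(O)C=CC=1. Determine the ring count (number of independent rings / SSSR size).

In SMILES, each pair of matching ring-closure digits denotes one ring-closing bond; the number of such bonds equals the number of independent rings.
Ring-closure bonds here: 1.

1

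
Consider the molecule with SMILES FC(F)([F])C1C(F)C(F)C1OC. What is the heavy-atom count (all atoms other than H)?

Every atom symbol written in the SMILES (organic subset) is one heavy atom; implicit H are not written.
Heavy atoms by element → C:6, F:5, O:1.
Total: 12.

12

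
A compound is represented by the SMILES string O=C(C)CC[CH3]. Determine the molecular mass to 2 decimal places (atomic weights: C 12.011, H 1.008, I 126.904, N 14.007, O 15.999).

86.13 g/mol

First, the molecular formula is C5H10O (counting implicit H from valence).
  C: 5 × 12.011 = 60.055
  H: 10 × 1.008 = 10.080
  O: 1 × 15.999 = 15.999
Sum: 5×12.011 + 10×1.008 + 1×15.999 = 86.134 → 86.13 g/mol.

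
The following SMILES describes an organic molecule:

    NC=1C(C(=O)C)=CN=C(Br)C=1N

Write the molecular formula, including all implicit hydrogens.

C7H8BrN3O

Walk through each heavy atom and fill implicit hydrogens from standard valence (C 4, N 3, O 2, S 2, halogen 1):
  atom 1: N, bond orders sum to 1 (valence 3) → 2 H
  atom 2: C, bond orders sum to 4 (valence 4) → 0 H
  atom 3: C, bond orders sum to 4 (valence 4) → 0 H
  atom 4: C, bond orders sum to 4 (valence 4) → 0 H
  atom 5: O, bond orders sum to 2 (valence 2) → 0 H
  atom 6: C, bond orders sum to 1 (valence 4) → 3 H
  atom 7: C, bond orders sum to 3 (valence 4) → 1 H
  atom 8: N, bond orders sum to 3 (valence 3) → 0 H
  atom 9: C, bond orders sum to 4 (valence 4) → 0 H
  atom 10: Br (halogen, monovalent) → 0 H
  atom 11: C, bond orders sum to 4 (valence 4) → 0 H
  atom 12: N, bond orders sum to 1 (valence 3) → 2 H
Totals → C:7, H:8, Br:1, N:3, O:1.
In Hill order: C7H8BrN3O.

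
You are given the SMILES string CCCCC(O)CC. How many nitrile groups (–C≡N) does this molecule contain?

Scan the SMILES for the nitrile motif — none present.
Groups that are present: 1 hydroxyl.

0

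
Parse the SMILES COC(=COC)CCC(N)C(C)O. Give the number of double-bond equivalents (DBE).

Degree of unsaturation = (number of rings) + (number of π bonds).
Ring closures in the SMILES: 0.
π bonds: 1 double bond (each 1 DoU) → 1 DoU from unsaturation.
Total DoU = 0 + 1 = 1.

1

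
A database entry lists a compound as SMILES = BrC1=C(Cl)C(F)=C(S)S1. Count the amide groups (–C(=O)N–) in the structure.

Scan the SMILES for the amide motif — none present.
Groups that are present: 1 thiol.

0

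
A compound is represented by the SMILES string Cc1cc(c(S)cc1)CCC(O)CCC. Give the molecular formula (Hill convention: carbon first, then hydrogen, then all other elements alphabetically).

Walk through each heavy atom and fill implicit hydrogens from standard valence (C 4, N 3, O 2, S 2, halogen 1); for lowercase aromatic atoms, an aromatic c carries 1 H when it has two neighbours and 0 H with three, and aromatic n carries 0 H:
  atom 1: C, bond orders sum to 1 (valence 4) → 3 H
  atom 2: aromatic c, 3 neighbours → 0 H
  atom 3: aromatic c, 2 neighbours → 1 H
  atom 4: aromatic c, 3 neighbours → 0 H
  atom 5: aromatic c, 3 neighbours → 0 H
  atom 6: S, bond orders sum to 1 (valence 2) → 1 H
  atom 7: aromatic c, 2 neighbours → 1 H
  atom 8: aromatic c, 2 neighbours → 1 H
  atom 9: C, bond orders sum to 2 (valence 4) → 2 H
  atom 10: C, bond orders sum to 2 (valence 4) → 2 H
  atom 11: C, bond orders sum to 3 (valence 4) → 1 H
  atom 12: O, bond orders sum to 1 (valence 2) → 1 H
  atom 13: C, bond orders sum to 2 (valence 4) → 2 H
  atom 14: C, bond orders sum to 2 (valence 4) → 2 H
  atom 15: C, bond orders sum to 1 (valence 4) → 3 H
Totals → C:13, H:20, O:1, S:1.
In Hill order: C13H20OS.

C13H20OS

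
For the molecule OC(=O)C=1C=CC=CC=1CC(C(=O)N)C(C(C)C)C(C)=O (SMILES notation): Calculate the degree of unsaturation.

7

Molecular formula: C16H21NO4.
DoU = (2C + 2 + N − H − X) / 2, where X is the halogen count and O/S are ignored.
    = (2·16 + 2 + 1 − 21 − 0) / 2 = 14 / 2 = 7.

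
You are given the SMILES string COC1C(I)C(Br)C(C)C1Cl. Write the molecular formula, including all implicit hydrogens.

C7H11BrClIO

Walk through each heavy atom and fill implicit hydrogens from standard valence (C 4, N 3, O 2, S 2, halogen 1):
  atom 1: C, bond orders sum to 1 (valence 4) → 3 H
  atom 2: O, bond orders sum to 2 (valence 2) → 0 H
  atom 3: C, bond orders sum to 3 (valence 4) → 1 H
  atom 4: C, bond orders sum to 3 (valence 4) → 1 H
  atom 5: I (halogen, monovalent) → 0 H
  atom 6: C, bond orders sum to 3 (valence 4) → 1 H
  atom 7: Br (halogen, monovalent) → 0 H
  atom 8: C, bond orders sum to 3 (valence 4) → 1 H
  atom 9: C, bond orders sum to 1 (valence 4) → 3 H
  atom 10: C, bond orders sum to 3 (valence 4) → 1 H
  atom 11: Cl (halogen, monovalent) → 0 H
Totals → C:7, H:11, Br:1, Cl:1, I:1, O:1.
In Hill order: C7H11BrClIO.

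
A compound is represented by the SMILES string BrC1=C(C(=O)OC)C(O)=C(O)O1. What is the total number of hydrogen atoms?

Walk through each heavy atom and fill implicit hydrogens from standard valence (C 4, N 3, O 2, S 2, halogen 1):
  atom 1: Br (halogen, monovalent) → 0 H
  atom 2: C, bond orders sum to 4 (valence 4) → 0 H
  atom 3: C, bond orders sum to 4 (valence 4) → 0 H
  atom 4: C, bond orders sum to 4 (valence 4) → 0 H
  atom 5: O, bond orders sum to 2 (valence 2) → 0 H
  atom 6: O, bond orders sum to 2 (valence 2) → 0 H
  atom 7: C, bond orders sum to 1 (valence 4) → 3 H
  atom 8: C, bond orders sum to 4 (valence 4) → 0 H
  atom 9: O, bond orders sum to 1 (valence 2) → 1 H
  atom 10: C, bond orders sum to 4 (valence 4) → 0 H
  atom 11: O, bond orders sum to 1 (valence 2) → 1 H
  atom 12: O, bond orders sum to 2 (valence 2) → 0 H
Total hydrogens: 5.

5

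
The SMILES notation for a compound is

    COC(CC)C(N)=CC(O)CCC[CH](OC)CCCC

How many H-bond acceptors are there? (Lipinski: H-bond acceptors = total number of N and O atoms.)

N atoms: 1; O atoms: 3.
Lipinski HBA = 1 + 3 = 4.

4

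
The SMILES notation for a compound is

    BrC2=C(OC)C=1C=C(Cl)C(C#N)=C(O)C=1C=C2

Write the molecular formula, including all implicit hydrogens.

Walk through each heavy atom and fill implicit hydrogens from standard valence (C 4, N 3, O 2, S 2, halogen 1):
  atom 1: Br (halogen, monovalent) → 0 H
  atom 2: C, bond orders sum to 4 (valence 4) → 0 H
  atom 3: C, bond orders sum to 4 (valence 4) → 0 H
  atom 4: O, bond orders sum to 2 (valence 2) → 0 H
  atom 5: C, bond orders sum to 1 (valence 4) → 3 H
  atom 6: C, bond orders sum to 4 (valence 4) → 0 H
  atom 7: C, bond orders sum to 3 (valence 4) → 1 H
  atom 8: C, bond orders sum to 4 (valence 4) → 0 H
  atom 9: Cl (halogen, monovalent) → 0 H
  atom 10: C, bond orders sum to 4 (valence 4) → 0 H
  atom 11: C, bond orders sum to 4 (valence 4) → 0 H
  atom 12: N, bond orders sum to 3 (valence 3) → 0 H
  atom 13: C, bond orders sum to 4 (valence 4) → 0 H
  atom 14: O, bond orders sum to 1 (valence 2) → 1 H
  atom 15: C, bond orders sum to 4 (valence 4) → 0 H
  atom 16: C, bond orders sum to 3 (valence 4) → 1 H
  atom 17: C, bond orders sum to 3 (valence 4) → 1 H
Totals → C:12, H:7, Br:1, Cl:1, N:1, O:2.
In Hill order: C12H7BrClNO2.

C12H7BrClNO2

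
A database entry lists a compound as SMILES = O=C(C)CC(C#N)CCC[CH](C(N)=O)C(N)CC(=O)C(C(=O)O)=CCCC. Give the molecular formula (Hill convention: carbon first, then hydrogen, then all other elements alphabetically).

Walk through each heavy atom and fill implicit hydrogens from standard valence (C 4, N 3, O 2, S 2, halogen 1):
  atom 1: O, bond orders sum to 2 (valence 2) → 0 H
  atom 2: C, bond orders sum to 4 (valence 4) → 0 H
  atom 3: C, bond orders sum to 1 (valence 4) → 3 H
  atom 4: C, bond orders sum to 2 (valence 4) → 2 H
  atom 5: C, bond orders sum to 3 (valence 4) → 1 H
  atom 6: C, bond orders sum to 4 (valence 4) → 0 H
  atom 7: N, bond orders sum to 3 (valence 3) → 0 H
  atom 8: C, bond orders sum to 2 (valence 4) → 2 H
  atom 9: C, bond orders sum to 2 (valence 4) → 2 H
  atom 10: C, bond orders sum to 2 (valence 4) → 2 H
  atom 11: C with explicit H count 1
  atom 12: C, bond orders sum to 4 (valence 4) → 0 H
  atom 13: N, bond orders sum to 1 (valence 3) → 2 H
  atom 14: O, bond orders sum to 2 (valence 2) → 0 H
  atom 15: C, bond orders sum to 3 (valence 4) → 1 H
  atom 16: N, bond orders sum to 1 (valence 3) → 2 H
  atom 17: C, bond orders sum to 2 (valence 4) → 2 H
  atom 18: C, bond orders sum to 4 (valence 4) → 0 H
  atom 19: O, bond orders sum to 2 (valence 2) → 0 H
  atom 20: C, bond orders sum to 4 (valence 4) → 0 H
  atom 21: C, bond orders sum to 4 (valence 4) → 0 H
  atom 22: O, bond orders sum to 2 (valence 2) → 0 H
  atom 23: O, bond orders sum to 1 (valence 2) → 1 H
  atom 24: C, bond orders sum to 3 (valence 4) → 1 H
  atom 25: C, bond orders sum to 2 (valence 4) → 2 H
  atom 26: C, bond orders sum to 2 (valence 4) → 2 H
  atom 27: C, bond orders sum to 1 (valence 4) → 3 H
Totals → C:19, H:29, N:3, O:5.
In Hill order: C19H29N3O5.

C19H29N3O5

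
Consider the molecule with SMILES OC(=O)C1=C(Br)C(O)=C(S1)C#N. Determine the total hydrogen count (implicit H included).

Walk through each heavy atom and fill implicit hydrogens from standard valence (C 4, N 3, O 2, S 2, halogen 1):
  atom 1: O, bond orders sum to 1 (valence 2) → 1 H
  atom 2: C, bond orders sum to 4 (valence 4) → 0 H
  atom 3: O, bond orders sum to 2 (valence 2) → 0 H
  atom 4: C, bond orders sum to 4 (valence 4) → 0 H
  atom 5: C, bond orders sum to 4 (valence 4) → 0 H
  atom 6: Br (halogen, monovalent) → 0 H
  atom 7: C, bond orders sum to 4 (valence 4) → 0 H
  atom 8: O, bond orders sum to 1 (valence 2) → 1 H
  atom 9: C, bond orders sum to 4 (valence 4) → 0 H
  atom 10: S, bond orders sum to 2 (valence 2) → 0 H
  atom 11: C, bond orders sum to 4 (valence 4) → 0 H
  atom 12: N, bond orders sum to 3 (valence 3) → 0 H
Total hydrogens: 2.

2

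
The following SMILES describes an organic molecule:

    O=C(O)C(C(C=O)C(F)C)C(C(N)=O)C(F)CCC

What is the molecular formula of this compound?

Walk through each heavy atom and fill implicit hydrogens from standard valence (C 4, N 3, O 2, S 2, halogen 1):
  atom 1: O, bond orders sum to 2 (valence 2) → 0 H
  atom 2: C, bond orders sum to 4 (valence 4) → 0 H
  atom 3: O, bond orders sum to 1 (valence 2) → 1 H
  atom 4: C, bond orders sum to 3 (valence 4) → 1 H
  atom 5: C, bond orders sum to 3 (valence 4) → 1 H
  atom 6: C, bond orders sum to 3 (valence 4) → 1 H
  atom 7: O, bond orders sum to 2 (valence 2) → 0 H
  atom 8: C, bond orders sum to 3 (valence 4) → 1 H
  atom 9: F (halogen, monovalent) → 0 H
  atom 10: C, bond orders sum to 1 (valence 4) → 3 H
  atom 11: C, bond orders sum to 3 (valence 4) → 1 H
  atom 12: C, bond orders sum to 4 (valence 4) → 0 H
  atom 13: N, bond orders sum to 1 (valence 3) → 2 H
  atom 14: O, bond orders sum to 2 (valence 2) → 0 H
  atom 15: C, bond orders sum to 3 (valence 4) → 1 H
  atom 16: F (halogen, monovalent) → 0 H
  atom 17: C, bond orders sum to 2 (valence 4) → 2 H
  atom 18: C, bond orders sum to 2 (valence 4) → 2 H
  atom 19: C, bond orders sum to 1 (valence 4) → 3 H
Totals → C:12, H:19, F:2, N:1, O:4.

C12H19F2NO4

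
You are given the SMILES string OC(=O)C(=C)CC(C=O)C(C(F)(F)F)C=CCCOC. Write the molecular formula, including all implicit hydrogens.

C13H17F3O4

Walk through each heavy atom and fill implicit hydrogens from standard valence (C 4, N 3, O 2, S 2, halogen 1):
  atom 1: O, bond orders sum to 1 (valence 2) → 1 H
  atom 2: C, bond orders sum to 4 (valence 4) → 0 H
  atom 3: O, bond orders sum to 2 (valence 2) → 0 H
  atom 4: C, bond orders sum to 4 (valence 4) → 0 H
  atom 5: C, bond orders sum to 2 (valence 4) → 2 H
  atom 6: C, bond orders sum to 2 (valence 4) → 2 H
  atom 7: C, bond orders sum to 3 (valence 4) → 1 H
  atom 8: C, bond orders sum to 3 (valence 4) → 1 H
  atom 9: O, bond orders sum to 2 (valence 2) → 0 H
  atom 10: C, bond orders sum to 3 (valence 4) → 1 H
  atom 11: C, bond orders sum to 4 (valence 4) → 0 H
  atom 12: F (halogen, monovalent) → 0 H
  atom 13: F (halogen, monovalent) → 0 H
  atom 14: F (halogen, monovalent) → 0 H
  atom 15: C, bond orders sum to 3 (valence 4) → 1 H
  atom 16: C, bond orders sum to 3 (valence 4) → 1 H
  atom 17: C, bond orders sum to 2 (valence 4) → 2 H
  atom 18: C, bond orders sum to 2 (valence 4) → 2 H
  atom 19: O, bond orders sum to 2 (valence 2) → 0 H
  atom 20: C, bond orders sum to 1 (valence 4) → 3 H
Totals → C:13, H:17, F:3, O:4.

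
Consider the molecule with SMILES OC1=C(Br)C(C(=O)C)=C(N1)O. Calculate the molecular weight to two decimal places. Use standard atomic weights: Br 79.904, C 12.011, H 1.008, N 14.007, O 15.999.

First, the molecular formula is C6H6BrNO3 (counting implicit H from valence).
  Br: 1 × 79.904 = 79.904
  C: 6 × 12.011 = 72.066
  H: 6 × 1.008 = 6.048
  N: 1 × 14.007 = 14.007
  O: 3 × 15.999 = 47.997
Sum: 1×79.904 + 6×12.011 + 6×1.008 + 1×14.007 + 3×15.999 = 220.022 → 220.02 g/mol.

220.02 g/mol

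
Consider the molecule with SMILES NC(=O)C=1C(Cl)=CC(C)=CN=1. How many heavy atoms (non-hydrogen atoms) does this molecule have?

11

Every atom symbol written in the SMILES (organic subset) is one heavy atom; implicit H are not written.
Heavy atoms by element → C:7, Cl:1, N:2, O:1.
Total: 11.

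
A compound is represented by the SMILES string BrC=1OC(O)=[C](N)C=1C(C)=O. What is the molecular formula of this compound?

C6H6BrNO3

Walk through each heavy atom and fill implicit hydrogens from standard valence (C 4, N 3, O 2, S 2, halogen 1):
  atom 1: Br (halogen, monovalent) → 0 H
  atom 2: C, bond orders sum to 4 (valence 4) → 0 H
  atom 3: O, bond orders sum to 2 (valence 2) → 0 H
  atom 4: C, bond orders sum to 4 (valence 4) → 0 H
  atom 5: O, bond orders sum to 1 (valence 2) → 1 H
  atom 6: C with explicit H count 0
  atom 7: N, bond orders sum to 1 (valence 3) → 2 H
  atom 8: C, bond orders sum to 4 (valence 4) → 0 H
  atom 9: C, bond orders sum to 4 (valence 4) → 0 H
  atom 10: C, bond orders sum to 1 (valence 4) → 3 H
  atom 11: O, bond orders sum to 2 (valence 2) → 0 H
Totals → C:6, H:6, Br:1, N:1, O:3.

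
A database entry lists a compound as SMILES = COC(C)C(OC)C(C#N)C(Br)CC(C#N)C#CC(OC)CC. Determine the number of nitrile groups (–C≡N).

The nitrile motif appears at heavy-atom positions 9, 15 in the SMILES.
Other groups present: 1 alkyne, 3 ether.
Nitrile count: 2.

2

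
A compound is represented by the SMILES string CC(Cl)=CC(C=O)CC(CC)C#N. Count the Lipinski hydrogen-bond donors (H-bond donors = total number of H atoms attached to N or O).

Donors: find every N or O and count the H atoms it carries.
  atom 7 (O): bond orders sum to 2 → 0 H
  atom 13 (N): bond orders sum to 3 → 0 H
Lipinski HBD = 0.

0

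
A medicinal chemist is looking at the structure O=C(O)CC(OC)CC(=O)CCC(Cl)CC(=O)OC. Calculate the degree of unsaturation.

Degree of unsaturation = (number of rings) + (number of π bonds).
Ring closures in the SMILES: 0.
π bonds: 3 double bonds (each 1 DoU) → 3 DoU from unsaturation.
Total DoU = 0 + 3 = 3.

3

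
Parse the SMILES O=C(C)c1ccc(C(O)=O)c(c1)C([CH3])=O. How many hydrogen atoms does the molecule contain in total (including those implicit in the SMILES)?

Walk through each heavy atom and fill implicit hydrogens from standard valence (C 4, N 3, O 2, S 2, halogen 1); for lowercase aromatic atoms, an aromatic c carries 1 H when it has two neighbours and 0 H with three, and aromatic n carries 0 H:
  atom 1: O, bond orders sum to 2 (valence 2) → 0 H
  atom 2: C, bond orders sum to 4 (valence 4) → 0 H
  atom 3: C, bond orders sum to 1 (valence 4) → 3 H
  atom 4: aromatic c, 3 neighbours → 0 H
  atom 5: aromatic c, 2 neighbours → 1 H
  atom 6: aromatic c, 2 neighbours → 1 H
  atom 7: aromatic c, 3 neighbours → 0 H
  atom 8: C, bond orders sum to 4 (valence 4) → 0 H
  atom 9: O, bond orders sum to 1 (valence 2) → 1 H
  atom 10: O, bond orders sum to 2 (valence 2) → 0 H
  atom 11: aromatic c, 3 neighbours → 0 H
  atom 12: aromatic c, 2 neighbours → 1 H
  atom 13: C, bond orders sum to 4 (valence 4) → 0 H
  atom 14: C with explicit H count 3
  atom 15: O, bond orders sum to 2 (valence 2) → 0 H
Total hydrogens: 10.

10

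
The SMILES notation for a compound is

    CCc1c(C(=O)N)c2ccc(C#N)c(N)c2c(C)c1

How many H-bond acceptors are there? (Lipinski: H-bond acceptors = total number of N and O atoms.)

N atoms: 3; O atoms: 1.
Lipinski HBA = 3 + 1 = 4.

4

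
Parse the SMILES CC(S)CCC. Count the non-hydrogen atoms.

Every atom symbol written in the SMILES (organic subset) is one heavy atom; implicit H are not written.
Heavy atoms by element → C:5, S:1.
Total: 6.

6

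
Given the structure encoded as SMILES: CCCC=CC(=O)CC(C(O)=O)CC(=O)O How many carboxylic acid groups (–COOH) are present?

The carboxylic acid motif appears at heavy-atom positions 10, 14 in the SMILES.
Other groups present: 1 alkene, 1 ketone.
Carboxylic acid count: 2.

2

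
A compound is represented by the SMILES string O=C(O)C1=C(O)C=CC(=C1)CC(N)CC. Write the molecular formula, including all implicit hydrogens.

Walk through each heavy atom and fill implicit hydrogens from standard valence (C 4, N 3, O 2, S 2, halogen 1):
  atom 1: O, bond orders sum to 2 (valence 2) → 0 H
  atom 2: C, bond orders sum to 4 (valence 4) → 0 H
  atom 3: O, bond orders sum to 1 (valence 2) → 1 H
  atom 4: C, bond orders sum to 4 (valence 4) → 0 H
  atom 5: C, bond orders sum to 4 (valence 4) → 0 H
  atom 6: O, bond orders sum to 1 (valence 2) → 1 H
  atom 7: C, bond orders sum to 3 (valence 4) → 1 H
  atom 8: C, bond orders sum to 3 (valence 4) → 1 H
  atom 9: C, bond orders sum to 4 (valence 4) → 0 H
  atom 10: C, bond orders sum to 3 (valence 4) → 1 H
  atom 11: C, bond orders sum to 2 (valence 4) → 2 H
  atom 12: C, bond orders sum to 3 (valence 4) → 1 H
  atom 13: N, bond orders sum to 1 (valence 3) → 2 H
  atom 14: C, bond orders sum to 2 (valence 4) → 2 H
  atom 15: C, bond orders sum to 1 (valence 4) → 3 H
Totals → C:11, H:15, N:1, O:3.

C11H15NO3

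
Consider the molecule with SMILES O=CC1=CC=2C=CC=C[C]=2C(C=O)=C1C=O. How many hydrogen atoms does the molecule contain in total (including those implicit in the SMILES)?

Walk through each heavy atom and fill implicit hydrogens from standard valence (C 4, N 3, O 2, S 2, halogen 1):
  atom 1: O, bond orders sum to 2 (valence 2) → 0 H
  atom 2: C, bond orders sum to 3 (valence 4) → 1 H
  atom 3: C, bond orders sum to 4 (valence 4) → 0 H
  atom 4: C, bond orders sum to 3 (valence 4) → 1 H
  atom 5: C, bond orders sum to 4 (valence 4) → 0 H
  atom 6: C, bond orders sum to 3 (valence 4) → 1 H
  atom 7: C, bond orders sum to 3 (valence 4) → 1 H
  atom 8: C, bond orders sum to 3 (valence 4) → 1 H
  atom 9: C, bond orders sum to 3 (valence 4) → 1 H
  atom 10: C with explicit H count 0
  atom 11: C, bond orders sum to 4 (valence 4) → 0 H
  atom 12: C, bond orders sum to 3 (valence 4) → 1 H
  atom 13: O, bond orders sum to 2 (valence 2) → 0 H
  atom 14: C, bond orders sum to 4 (valence 4) → 0 H
  atom 15: C, bond orders sum to 3 (valence 4) → 1 H
  atom 16: O, bond orders sum to 2 (valence 2) → 0 H
Total hydrogens: 8.

8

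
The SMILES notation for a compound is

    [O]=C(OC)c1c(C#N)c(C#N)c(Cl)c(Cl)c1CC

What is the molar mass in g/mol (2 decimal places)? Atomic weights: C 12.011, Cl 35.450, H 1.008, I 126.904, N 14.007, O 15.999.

First, the molecular formula is C12H8Cl2N2O2 (counting implicit H from valence).
  C: 12 × 12.011 = 144.132
  Cl: 2 × 35.450 = 70.900
  H: 8 × 1.008 = 8.064
  N: 2 × 14.007 = 28.014
  O: 2 × 15.999 = 31.998
Sum: 12×12.011 + 2×35.450 + 8×1.008 + 2×14.007 + 2×15.999 = 283.108 → 283.11 g/mol.

283.11 g/mol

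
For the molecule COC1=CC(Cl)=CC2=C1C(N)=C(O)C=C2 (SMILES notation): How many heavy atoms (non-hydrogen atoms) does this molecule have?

Every atom symbol written in the SMILES (organic subset) is one heavy atom; implicit H are not written.
Heavy atoms by element → C:11, Cl:1, N:1, O:2.
Total: 15.

15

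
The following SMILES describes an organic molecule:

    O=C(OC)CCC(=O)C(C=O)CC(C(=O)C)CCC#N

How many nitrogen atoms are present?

1

Scan the SMILES for N atoms (remember two-letter symbols like Cl and Br are single atoms).
Nitrogen count: 1.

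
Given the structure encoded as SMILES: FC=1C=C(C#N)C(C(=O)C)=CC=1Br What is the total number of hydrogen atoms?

Walk through each heavy atom and fill implicit hydrogens from standard valence (C 4, N 3, O 2, S 2, halogen 1):
  atom 1: F (halogen, monovalent) → 0 H
  atom 2: C, bond orders sum to 4 (valence 4) → 0 H
  atom 3: C, bond orders sum to 3 (valence 4) → 1 H
  atom 4: C, bond orders sum to 4 (valence 4) → 0 H
  atom 5: C, bond orders sum to 4 (valence 4) → 0 H
  atom 6: N, bond orders sum to 3 (valence 3) → 0 H
  atom 7: C, bond orders sum to 4 (valence 4) → 0 H
  atom 8: C, bond orders sum to 4 (valence 4) → 0 H
  atom 9: O, bond orders sum to 2 (valence 2) → 0 H
  atom 10: C, bond orders sum to 1 (valence 4) → 3 H
  atom 11: C, bond orders sum to 3 (valence 4) → 1 H
  atom 12: C, bond orders sum to 4 (valence 4) → 0 H
  atom 13: Br (halogen, monovalent) → 0 H
Total hydrogens: 5.

5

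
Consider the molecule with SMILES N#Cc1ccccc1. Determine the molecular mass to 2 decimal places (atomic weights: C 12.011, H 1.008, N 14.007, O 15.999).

103.12 g/mol

First, the molecular formula is C7H5N (counting implicit H from valence).
  C: 7 × 12.011 = 84.077
  H: 5 × 1.008 = 5.040
  N: 1 × 14.007 = 14.007
Sum: 7×12.011 + 5×1.008 + 1×14.007 = 103.124 → 103.12 g/mol.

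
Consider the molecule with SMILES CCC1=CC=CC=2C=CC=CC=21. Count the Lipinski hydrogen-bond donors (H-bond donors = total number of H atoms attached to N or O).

Donors: find every N or O and count the H atoms it carries.
  (no N or O atoms present)
Lipinski HBD = 0.

0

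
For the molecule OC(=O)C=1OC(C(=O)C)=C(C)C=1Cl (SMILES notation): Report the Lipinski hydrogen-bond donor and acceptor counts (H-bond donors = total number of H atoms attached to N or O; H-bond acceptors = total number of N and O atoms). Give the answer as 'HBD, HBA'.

Donors: find every N or O and count the H atoms it carries.
  atom 1 (O): bond orders sum to 1 → 1 H
  atom 3 (O): bond orders sum to 2 → 0 H
  atom 5 (O): bond orders sum to 2 → 0 H
  atom 8 (O): bond orders sum to 2 → 0 H
Lipinski HBD = 1.
Acceptors: N atoms = 0, O atoms = 4 → HBA = 4.

1, 4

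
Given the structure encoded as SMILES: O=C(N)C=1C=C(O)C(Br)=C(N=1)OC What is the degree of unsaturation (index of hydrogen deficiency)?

5

Degree of unsaturation = (number of rings) + (number of π bonds).
Ring closures in the SMILES: 1.
π bonds: 4 double bonds (each 1 DoU) → 4 DoU from unsaturation.
Total DoU = 1 + 4 = 5.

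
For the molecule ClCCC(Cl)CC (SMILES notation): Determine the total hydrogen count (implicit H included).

Walk through each heavy atom and fill implicit hydrogens from standard valence (C 4, N 3, O 2, S 2, halogen 1):
  atom 1: Cl (halogen, monovalent) → 0 H
  atom 2: C, bond orders sum to 2 (valence 4) → 2 H
  atom 3: C, bond orders sum to 2 (valence 4) → 2 H
  atom 4: C, bond orders sum to 3 (valence 4) → 1 H
  atom 5: Cl (halogen, monovalent) → 0 H
  atom 6: C, bond orders sum to 2 (valence 4) → 2 H
  atom 7: C, bond orders sum to 1 (valence 4) → 3 H
Total hydrogens: 10.

10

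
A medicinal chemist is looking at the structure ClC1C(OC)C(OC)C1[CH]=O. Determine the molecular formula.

C7H11ClO3

Walk through each heavy atom and fill implicit hydrogens from standard valence (C 4, N 3, O 2, S 2, halogen 1):
  atom 1: Cl (halogen, monovalent) → 0 H
  atom 2: C, bond orders sum to 3 (valence 4) → 1 H
  atom 3: C, bond orders sum to 3 (valence 4) → 1 H
  atom 4: O, bond orders sum to 2 (valence 2) → 0 H
  atom 5: C, bond orders sum to 1 (valence 4) → 3 H
  atom 6: C, bond orders sum to 3 (valence 4) → 1 H
  atom 7: O, bond orders sum to 2 (valence 2) → 0 H
  atom 8: C, bond orders sum to 1 (valence 4) → 3 H
  atom 9: C, bond orders sum to 3 (valence 4) → 1 H
  atom 10: C with explicit H count 1
  atom 11: O, bond orders sum to 2 (valence 2) → 0 H
Totals → C:7, H:11, Cl:1, O:3.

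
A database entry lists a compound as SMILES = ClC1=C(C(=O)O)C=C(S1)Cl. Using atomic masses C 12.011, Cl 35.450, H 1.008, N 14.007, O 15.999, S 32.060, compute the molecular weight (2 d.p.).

First, the molecular formula is C5H2Cl2O2S (counting implicit H from valence).
  C: 5 × 12.011 = 60.055
  Cl: 2 × 35.450 = 70.900
  H: 2 × 1.008 = 2.016
  O: 2 × 15.999 = 31.998
  S: 1 × 32.060 = 32.060
Sum: 5×12.011 + 2×35.450 + 2×1.008 + 2×15.999 + 1×32.060 = 197.029 → 197.03 g/mol.

197.03 g/mol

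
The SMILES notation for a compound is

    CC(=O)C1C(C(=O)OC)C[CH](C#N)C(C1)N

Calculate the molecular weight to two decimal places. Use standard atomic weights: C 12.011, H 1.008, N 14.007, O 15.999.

First, the molecular formula is C11H16N2O3 (counting implicit H from valence).
  C: 11 × 12.011 = 132.121
  H: 16 × 1.008 = 16.128
  N: 2 × 14.007 = 28.014
  O: 3 × 15.999 = 47.997
Sum: 11×12.011 + 16×1.008 + 2×14.007 + 3×15.999 = 224.260 → 224.26 g/mol.

224.26 g/mol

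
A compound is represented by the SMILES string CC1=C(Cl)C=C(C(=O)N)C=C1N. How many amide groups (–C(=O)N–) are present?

1

The amide motif appears at heavy-atom position 7 in the SMILES.
Other groups present: 1 primary amine.
Amide count: 1.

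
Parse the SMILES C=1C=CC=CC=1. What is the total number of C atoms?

Count every carbon token in the SMILES (each C, including those in ring-closure positions and inside branches).
Carbon count: 6.

6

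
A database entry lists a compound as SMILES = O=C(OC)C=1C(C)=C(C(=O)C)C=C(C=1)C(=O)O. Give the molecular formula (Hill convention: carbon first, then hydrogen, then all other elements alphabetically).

Walk through each heavy atom and fill implicit hydrogens from standard valence (C 4, N 3, O 2, S 2, halogen 1):
  atom 1: O, bond orders sum to 2 (valence 2) → 0 H
  atom 2: C, bond orders sum to 4 (valence 4) → 0 H
  atom 3: O, bond orders sum to 2 (valence 2) → 0 H
  atom 4: C, bond orders sum to 1 (valence 4) → 3 H
  atom 5: C, bond orders sum to 4 (valence 4) → 0 H
  atom 6: C, bond orders sum to 4 (valence 4) → 0 H
  atom 7: C, bond orders sum to 1 (valence 4) → 3 H
  atom 8: C, bond orders sum to 4 (valence 4) → 0 H
  atom 9: C, bond orders sum to 4 (valence 4) → 0 H
  atom 10: O, bond orders sum to 2 (valence 2) → 0 H
  atom 11: C, bond orders sum to 1 (valence 4) → 3 H
  atom 12: C, bond orders sum to 3 (valence 4) → 1 H
  atom 13: C, bond orders sum to 4 (valence 4) → 0 H
  atom 14: C, bond orders sum to 3 (valence 4) → 1 H
  atom 15: C, bond orders sum to 4 (valence 4) → 0 H
  atom 16: O, bond orders sum to 2 (valence 2) → 0 H
  atom 17: O, bond orders sum to 1 (valence 2) → 1 H
Totals → C:12, H:12, O:5.
In Hill order: C12H12O5.

C12H12O5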